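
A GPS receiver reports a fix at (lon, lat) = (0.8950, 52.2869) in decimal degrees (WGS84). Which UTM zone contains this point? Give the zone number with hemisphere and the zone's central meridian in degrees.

UTM zone = ⌊(λ + 180)/6⌋ + 1; 0.8950° ∈ [0°, 6°) → zone 31.
Hemisphere: N (φ ≥ 0).
Central meridian λ₀ = 6×31 − 183 = 3°.

Zone 31N, central meridian 3°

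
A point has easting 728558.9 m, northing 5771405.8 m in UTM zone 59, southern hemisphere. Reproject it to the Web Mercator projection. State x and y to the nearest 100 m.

x 19326100 m, y -4604400 m

Unproject from UTM 59S (λ₀ = 171°) → φ = -38.17630033°, λ = 173.60930044°.
Web Mercator (R = 6378137 m): x = 19326098.922 m, y = -4604361.160 m.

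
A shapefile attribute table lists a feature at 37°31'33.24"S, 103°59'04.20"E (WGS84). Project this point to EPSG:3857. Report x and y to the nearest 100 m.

Web Mercator is spherical with R = a = 6378137 m.
x = R·λ = 6378137 × 1.814871896 = 11575501.590 m.
y = R·ln tan(π/4 + φ/2) = 6378137 × -0.707521050 = -4512666.186 m.

x 11575500 m, y -4512700 m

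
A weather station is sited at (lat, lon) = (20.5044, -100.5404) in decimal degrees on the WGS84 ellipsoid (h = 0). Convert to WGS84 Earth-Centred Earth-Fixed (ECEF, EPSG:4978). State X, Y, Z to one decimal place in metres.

X -1093275.2 m, Y -5875660.4 m, Z 2220085.3 m

WGS84: a = 6378137 m, e² = 0.006694380; N(φ) = a/√(1−e²sin²φ) = 6380758.023 m.
X = (N+h)·cosφ·cosλ = -1093275.163 m; Y = (N+h)·cosφ·sinλ = -5875660.381 m; Z = (N(1−e²)+h)·sinφ = 2220085.270 m.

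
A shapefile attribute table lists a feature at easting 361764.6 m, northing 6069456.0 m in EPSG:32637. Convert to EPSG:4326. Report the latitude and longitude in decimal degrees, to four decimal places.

lat 54.7533°, lon 36.8520°

Zone 37N: λ₀ = 39°, k₀ = 0.9996, false easting 500000 m.
Meridian distance M = (N − FN)/k₀ = 6071884.8 m.
Inverse transverse Mercator on WGS84 gives φ = 54.75329969°, λ = 36.85199970°.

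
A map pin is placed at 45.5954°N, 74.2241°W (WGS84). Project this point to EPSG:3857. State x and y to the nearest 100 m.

x -8262600 m, y 5715700 m

Web Mercator is spherical with R = a = 6378137 m.
x = R·λ = 6378137 × -1.295454929 = -8262589.017 m.
y = R·ln tan(π/4 + φ/2) = 6378137 × 0.896146816 = 5715747.165 m.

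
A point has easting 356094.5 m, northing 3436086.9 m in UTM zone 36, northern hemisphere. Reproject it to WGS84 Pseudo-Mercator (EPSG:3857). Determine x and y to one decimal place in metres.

x 3505662.2 m, y 3639205.3 m

Unproject from UTM 36N (λ₀ = 33°) → φ = 31.04969966°, λ = 31.49189977°.
Web Mercator (R = 6378137 m): x = 3505662.247 m, y = 3639205.274 m.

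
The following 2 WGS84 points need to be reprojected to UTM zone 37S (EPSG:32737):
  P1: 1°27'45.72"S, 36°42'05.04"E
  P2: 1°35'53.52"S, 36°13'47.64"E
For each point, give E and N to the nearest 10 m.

UTM zone 37S: λ₀ = 39°, k₀ = 0.9996.
P1 (-1.4627°, 36.7014°) → (244237.167, 9838196.337) m.
P2 (-1.5982°, 36.2299°) → (191755.601, 9823142.476) m.

P1: E 244240 m, N 9838200 m; P2: E 191760 m, N 9823140 m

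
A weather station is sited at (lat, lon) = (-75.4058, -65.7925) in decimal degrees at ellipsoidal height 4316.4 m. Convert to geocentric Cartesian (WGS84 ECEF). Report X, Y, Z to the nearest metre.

X 661504 m, Y -1471398 m, Z -6154511 m

WGS84: a = 6378137 m, e² = 0.006694380; N(φ) = a/√(1−e²sin²φ) = 6398224.911 m.
X = (N+h)·cosφ·cosλ = 661503.928 m; Y = (N+h)·cosφ·sinλ = -1471397.836 m; Z = (N(1−e²)+h)·sinφ = -6154511.125 m.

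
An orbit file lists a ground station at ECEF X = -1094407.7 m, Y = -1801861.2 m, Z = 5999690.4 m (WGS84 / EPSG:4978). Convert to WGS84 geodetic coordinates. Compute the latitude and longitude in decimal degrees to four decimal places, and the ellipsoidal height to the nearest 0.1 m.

λ = atan2(Y, X) = -121.27350143°; p = √(X²+Y²) = 2108182.2 m.
Bowring's method on WGS84 (a = 6378137 m, b = 6356752.314 m) gives φ = 70.75950001°, h = 209.629 m.

lat 70.7595°, lon -121.2735°, h 209.6 m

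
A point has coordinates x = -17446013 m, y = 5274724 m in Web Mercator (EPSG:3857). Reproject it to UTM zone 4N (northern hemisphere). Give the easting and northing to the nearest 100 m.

E 686600 m, N 4736100 m

Web Mercator inverse (R = 6378137 m) → φ = 42.75479956°, λ = -156.72020125°.
UTM 4N forward: E = 686563.772 m, N = 4736106.708 m.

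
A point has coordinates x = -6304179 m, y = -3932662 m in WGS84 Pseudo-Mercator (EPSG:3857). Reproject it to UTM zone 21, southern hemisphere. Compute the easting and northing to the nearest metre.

E 534323 m, N 6317500 m

Web Mercator inverse (R = 6378137 m) → φ = -33.28100236°, λ = -56.63140350°.
UTM 21S forward: E = 534323.281 m, N = 6317499.820 m.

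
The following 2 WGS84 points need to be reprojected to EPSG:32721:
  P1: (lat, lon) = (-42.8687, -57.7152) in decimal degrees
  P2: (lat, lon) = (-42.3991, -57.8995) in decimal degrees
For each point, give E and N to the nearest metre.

UTM zone 21S: λ₀ = -57°, k₀ = 0.9996.
P1 (-42.8687°, -57.7152°) → (441581.139, 5253517.620) m.
P2 (-42.3991°, -57.8995°) → (425972.567, 5305518.774) m.

P1: E 441581 m, N 5253518 m; P2: E 425973 m, N 5305519 m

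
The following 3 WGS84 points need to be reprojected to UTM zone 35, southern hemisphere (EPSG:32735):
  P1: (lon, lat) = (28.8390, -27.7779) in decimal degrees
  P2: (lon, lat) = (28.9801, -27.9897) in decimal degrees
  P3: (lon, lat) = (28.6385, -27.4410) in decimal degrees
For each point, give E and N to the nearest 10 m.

UTM zone 35S: λ₀ = 27°, k₀ = 0.9996.
P1 (-27.7779°, 28.8390°) → (681202.217, 6926044.831) m.
P2 (-27.9897°, 28.9801°) → (694728.781, 6902359.042) m.
P3 (-27.4410°, 28.6385°) → (661937.926, 6963651.169) m.

P1: E 681200 m, N 6926040 m; P2: E 694730 m, N 6902360 m; P3: E 661940 m, N 6963650 m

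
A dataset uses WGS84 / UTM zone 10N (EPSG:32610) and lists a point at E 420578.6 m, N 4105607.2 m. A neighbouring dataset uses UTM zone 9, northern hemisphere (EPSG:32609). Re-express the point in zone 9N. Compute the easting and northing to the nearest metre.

E 953947 m, N 4117452 m

UTM 10N → geographic: φ = 37.09339991°, λ = -123.89369966°.
UTM 9N (λ₀ = -129°) forward: E = 953947.041 m, N = 4117452.145 m.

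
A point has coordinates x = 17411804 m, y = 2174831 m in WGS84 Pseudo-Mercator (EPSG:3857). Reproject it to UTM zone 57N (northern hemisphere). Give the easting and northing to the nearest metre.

E 227911 m, N 2121534 m

Web Mercator inverse (R = 6378137 m) → φ = 19.16889762°, λ = 156.41289657°.
UTM 57N forward: E = 227910.528 m, N = 2121533.782 m.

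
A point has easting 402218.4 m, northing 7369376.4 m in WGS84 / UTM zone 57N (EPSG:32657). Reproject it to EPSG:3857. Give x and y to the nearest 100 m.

x 17455800 m, y 9995100 m

Unproject from UTM 57N (λ₀ = 159°) → φ = 66.42840001°, λ = 156.80839974°.
Web Mercator (R = 6378137 m): x = 17455831.211 m, y = 9995091.211 m.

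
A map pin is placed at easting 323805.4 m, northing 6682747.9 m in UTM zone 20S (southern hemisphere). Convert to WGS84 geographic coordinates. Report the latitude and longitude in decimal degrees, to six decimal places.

lat -29.973500°, lon -64.826200°

Zone 20S: λ₀ = -63°, k₀ = 0.9996, false easting 500000 m, false northing 10000000 m.
Meridian distance M = (N − FN)/k₀ = -3318579.5 m.
Inverse transverse Mercator on WGS84 gives φ = -29.97350008°, λ = -64.82620008°.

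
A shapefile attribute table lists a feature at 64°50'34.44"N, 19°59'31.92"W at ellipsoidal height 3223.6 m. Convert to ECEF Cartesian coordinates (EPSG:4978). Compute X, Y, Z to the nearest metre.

X 2556272 m, Y -930013 m, Z 5753204 m

WGS84: a = 6378137 m, e² = 0.006694380; N(φ) = a/√(1−e²sin²φ) = 6395700.136 m.
X = (N+h)·cosφ·cosλ = 2556272.176 m; Y = (N+h)·cosφ·sinλ = -930012.901 m; Z = (N(1−e²)+h)·sinφ = 5753203.628 m.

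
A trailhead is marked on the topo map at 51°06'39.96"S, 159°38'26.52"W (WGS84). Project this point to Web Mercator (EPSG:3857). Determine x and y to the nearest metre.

x -17771121 m, y -6640970 m

Web Mercator is spherical with R = a = 6378137 m.
x = R·λ = 6378137 × -2.786255835 = -17771121.434 m.
y = R·ln tan(π/4 + φ/2) = 6378137 × -1.041208366 = -6640969.606 m.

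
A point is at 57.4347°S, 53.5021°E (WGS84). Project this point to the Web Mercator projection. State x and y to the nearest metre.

Web Mercator is spherical with R = a = 6378137 m.
x = R·λ = 6378137 × 0.933787802 = 5955826.528 m.
y = R·ln tan(π/4 + φ/2) = 6378137 × -1.230687194 = -7849491.528 m.

x 5955827 m, y -7849492 m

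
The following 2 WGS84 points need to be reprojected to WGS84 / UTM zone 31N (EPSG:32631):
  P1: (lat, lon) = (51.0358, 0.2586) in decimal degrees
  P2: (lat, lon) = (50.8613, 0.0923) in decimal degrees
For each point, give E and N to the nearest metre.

UTM zone 31N: λ₀ = 3°, k₀ = 0.9996.
P1 (51.0358°, 0.2586°) → (307800.419, 5657382.374) m.
P2 (50.8613°, 0.0923°) → (295377.940, 5638429.825) m.

P1: E 307800 m, N 5657382 m; P2: E 295378 m, N 5638430 m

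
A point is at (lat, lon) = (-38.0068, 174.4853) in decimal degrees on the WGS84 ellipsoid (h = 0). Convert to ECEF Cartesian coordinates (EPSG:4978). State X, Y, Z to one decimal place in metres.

X -5008674.5 m, Y 483577.5 m, Z -3906038.7 m

WGS84: a = 6378137 m, e² = 0.006694380; N(φ) = a/√(1−e²sin²φ) = 6386246.943 m.
X = (N+h)·cosφ·cosλ = -5008674.529 m; Y = (N+h)·cosφ·sinλ = 483577.492 m; Z = (N(1−e²)+h)·sinφ = -3906038.713 m.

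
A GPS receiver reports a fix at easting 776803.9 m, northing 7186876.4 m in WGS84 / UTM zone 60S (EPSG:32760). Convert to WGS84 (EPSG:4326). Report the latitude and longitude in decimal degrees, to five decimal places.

lat -25.40930°, lon 179.75160°

Zone 60S: λ₀ = 177°, k₀ = 0.9996, false easting 500000 m, false northing 10000000 m.
Meridian distance M = (N − FN)/k₀ = -2814249.3 m.
Inverse transverse Mercator on WGS84 gives φ = -25.40929968°, λ = 179.75159954°.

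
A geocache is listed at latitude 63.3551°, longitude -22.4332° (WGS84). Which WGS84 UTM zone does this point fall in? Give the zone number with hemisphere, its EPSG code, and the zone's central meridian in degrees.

Zone 27N (EPSG:32627), central meridian -21°

UTM zone = ⌊(λ + 180)/6⌋ + 1; -22.4332° ∈ [-24°, -18°) → zone 27.
Hemisphere: N (φ ≥ 0).
Central meridian λ₀ = 6×27 − 183 = -21°.
EPSG code: 32627.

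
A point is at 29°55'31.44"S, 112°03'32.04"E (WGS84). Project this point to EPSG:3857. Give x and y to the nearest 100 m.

x 12474300 m, y -3494000 m

Web Mercator is spherical with R = a = 6378137 m.
x = R·λ = 6378137 × 1.955796761 = 12474339.687 m.
y = R·ln tan(π/4 + φ/2) = 6378137 × -0.547803271 = -3493964.309 m.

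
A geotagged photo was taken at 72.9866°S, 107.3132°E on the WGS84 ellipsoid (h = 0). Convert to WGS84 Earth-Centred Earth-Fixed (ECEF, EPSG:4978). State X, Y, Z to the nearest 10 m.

WGS84: a = 6378137 m, e² = 0.006694380; N(φ) = a/√(1−e²sin²φ) = 6397748.199 m.
X = (N+h)·cosφ·cosλ = -557083.049 m; Y = (N+h)·cosφ·sinλ = 1787137.505 m; Z = (N(1−e²)+h)·sinφ = -6076804.790 m.

X -557080 m, Y 1787140 m, Z -6076800 m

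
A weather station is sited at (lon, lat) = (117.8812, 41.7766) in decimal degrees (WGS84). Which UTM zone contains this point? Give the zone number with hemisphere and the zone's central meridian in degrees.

Zone 50N, central meridian 117°

UTM zone = ⌊(λ + 180)/6⌋ + 1; 117.8812° ∈ [114°, 120°) → zone 50.
Hemisphere: N (φ ≥ 0).
Central meridian λ₀ = 6×50 − 183 = 117°.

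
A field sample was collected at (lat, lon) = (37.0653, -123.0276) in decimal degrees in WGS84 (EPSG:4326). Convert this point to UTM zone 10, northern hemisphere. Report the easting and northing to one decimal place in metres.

Zone 10 central meridian λ₀ = 6×10 − 183 = -123°; Δλ = -0.0276°.
Transverse Mercator on WGS84 with k₀ = 0.9996 gives E = 497546.362 m, N = 4102116.708 m.

E 497546.4 m, N 4102116.7 m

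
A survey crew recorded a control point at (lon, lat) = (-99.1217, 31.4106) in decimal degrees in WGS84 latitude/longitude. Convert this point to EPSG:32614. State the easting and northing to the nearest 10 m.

E 488430 m, N 3475110 m

Zone 14 central meridian λ₀ = 6×14 − 183 = -99°; Δλ = -0.1217°.
Transverse Mercator on WGS84 with k₀ = 0.9996 gives E = 488431.856 m, N = 3475114.581 m.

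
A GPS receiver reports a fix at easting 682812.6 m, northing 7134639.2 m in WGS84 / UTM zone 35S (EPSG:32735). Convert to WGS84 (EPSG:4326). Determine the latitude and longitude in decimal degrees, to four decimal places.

lat -25.8953°, lon 28.8249°

Zone 35S: λ₀ = 27°, k₀ = 0.9996, false easting 500000 m, false northing 10000000 m.
Meridian distance M = (N − FN)/k₀ = -2866507.4 m.
Inverse transverse Mercator on WGS84 gives φ = -25.89529993°, λ = 28.82490024°.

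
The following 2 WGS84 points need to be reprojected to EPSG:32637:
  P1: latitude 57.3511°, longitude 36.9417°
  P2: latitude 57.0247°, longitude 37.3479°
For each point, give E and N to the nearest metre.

UTM zone 37N: λ₀ = 39°, k₀ = 0.9996.
P1 (57.3511°, 36.9417°) → (376153.644, 6358343.196) m.
P2 (57.0247°, 37.3479°) → (399710.590, 6321348.524) m.

P1: E 376154 m, N 6358343 m; P2: E 399711 m, N 6321349 m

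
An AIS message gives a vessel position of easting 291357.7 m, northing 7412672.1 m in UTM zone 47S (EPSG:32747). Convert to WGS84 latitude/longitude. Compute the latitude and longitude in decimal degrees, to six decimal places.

lat -23.382400°, lon 96.958600°

Zone 47S: λ₀ = 99°, k₀ = 0.9996, false easting 500000 m, false northing 10000000 m.
Meridian distance M = (N − FN)/k₀ = -2588363.2 m.
Inverse transverse Mercator on WGS84 gives φ = -23.38240014°, λ = 96.95859978°.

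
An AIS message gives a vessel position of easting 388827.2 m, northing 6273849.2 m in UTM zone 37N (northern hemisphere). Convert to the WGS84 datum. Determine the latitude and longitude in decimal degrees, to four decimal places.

lat 56.5957°, lon 37.1894°

Zone 37N: λ₀ = 39°, k₀ = 0.9996, false easting 500000 m.
Meridian distance M = (N − FN)/k₀ = 6276359.7 m.
Inverse transverse Mercator on WGS84 gives φ = 56.59569999°, λ = 37.18939995°.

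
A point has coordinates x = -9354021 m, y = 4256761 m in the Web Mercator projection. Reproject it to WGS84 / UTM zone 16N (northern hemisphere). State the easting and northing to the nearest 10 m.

Web Mercator inverse (R = 6378137 m) → φ = 35.68060030°, λ = -84.02860032°.
UTM 16N forward: E = 768919.749 m, N = 3952592.659 m.

E 768920 m, N 3952590 m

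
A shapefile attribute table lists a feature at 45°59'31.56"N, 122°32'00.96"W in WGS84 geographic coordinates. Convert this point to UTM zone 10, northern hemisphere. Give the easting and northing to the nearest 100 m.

Zone 10 central meridian λ₀ = 6×10 − 183 = -123°; Δλ = +0.4664°.
Transverse Mercator on WGS84 with k₀ = 0.9996 gives E = 536119.557 m, N = 5093275.486 m.

E 536100 m, N 5093300 m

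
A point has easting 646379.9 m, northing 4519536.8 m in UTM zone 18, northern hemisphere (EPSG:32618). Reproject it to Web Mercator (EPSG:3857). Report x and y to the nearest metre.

Unproject from UTM 18N (λ₀ = -75°) → φ = 40.81380045°, λ = -73.26440033°.
Web Mercator (R = 6378137 m): x = -8155755.738 m, y = 4984915.945 m.

x -8155756 m, y 4984916 m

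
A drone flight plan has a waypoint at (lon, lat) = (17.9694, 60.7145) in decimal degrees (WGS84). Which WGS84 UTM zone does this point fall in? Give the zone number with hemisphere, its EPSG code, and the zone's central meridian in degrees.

Zone 33N (EPSG:32633), central meridian 15°

UTM zone = ⌊(λ + 180)/6⌋ + 1; 17.9694° ∈ [12°, 18°) → zone 33.
Hemisphere: N (φ ≥ 0).
Central meridian λ₀ = 6×33 − 183 = 15°.
EPSG code: 32633.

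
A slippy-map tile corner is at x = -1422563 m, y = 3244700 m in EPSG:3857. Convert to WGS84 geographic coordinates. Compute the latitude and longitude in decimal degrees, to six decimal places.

lat 27.966096°, lon -12.779101°

R = 6378137 m. λ = x/R = -12.77910086°.
φ = 2·arctan(exp(y/R)) − 90° = 2·arctan(1.66316) − 90° = 27.96609645°.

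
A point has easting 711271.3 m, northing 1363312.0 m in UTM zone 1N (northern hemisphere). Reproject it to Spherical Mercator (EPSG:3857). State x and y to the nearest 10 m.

x -19487280 m, y 1382770 m

Unproject from UTM 1N (λ₀ = -177°) → φ = 12.32549963°, λ = -175.05720042°.
Web Mercator (R = 6378137 m): x = -19487278.410 m, y = 1382774.944 m.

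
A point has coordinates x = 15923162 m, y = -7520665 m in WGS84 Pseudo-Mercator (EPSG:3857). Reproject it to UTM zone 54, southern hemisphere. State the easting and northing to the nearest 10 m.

E 627860 m, N 3813190 m

Web Mercator inverse (R = 6378137 m) → φ = -55.80990088°, λ = 143.04019796°.
UTM 54S forward: E = 627856.616 m, N = 3813194.313 m.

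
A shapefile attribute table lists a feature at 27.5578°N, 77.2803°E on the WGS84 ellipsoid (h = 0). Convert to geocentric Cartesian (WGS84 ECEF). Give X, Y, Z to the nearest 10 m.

X 1245910 m, Y 5519690 m, Z 2933150 m

WGS84: a = 6378137 m, e² = 0.006694380; N(φ) = a/√(1−e²sin²φ) = 6382711.394 m.
X = (N+h)·cosφ·cosλ = 1245910.434 m; Y = (N+h)·cosφ·sinλ = 5519690.867 m; Z = (N(1−e²)+h)·sinφ = 2933150.037 m.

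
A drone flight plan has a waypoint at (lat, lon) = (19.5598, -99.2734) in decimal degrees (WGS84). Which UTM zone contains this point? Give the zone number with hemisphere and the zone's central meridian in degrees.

UTM zone = ⌊(λ + 180)/6⌋ + 1; -99.2734° ∈ [-102°, -96°) → zone 14.
Hemisphere: N (φ ≥ 0).
Central meridian λ₀ = 6×14 − 183 = -99°.

Zone 14N, central meridian -99°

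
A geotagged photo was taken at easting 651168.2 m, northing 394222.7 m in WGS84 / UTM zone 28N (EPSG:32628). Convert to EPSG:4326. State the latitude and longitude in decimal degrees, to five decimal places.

lat 3.56560°, lon -13.63900°

Zone 28N: λ₀ = -15°, k₀ = 0.9996, false easting 500000 m.
Meridian distance M = (N − FN)/k₀ = 394380.5 m.
Inverse transverse Mercator on WGS84 gives φ = 3.56559989°, λ = -13.63900021°.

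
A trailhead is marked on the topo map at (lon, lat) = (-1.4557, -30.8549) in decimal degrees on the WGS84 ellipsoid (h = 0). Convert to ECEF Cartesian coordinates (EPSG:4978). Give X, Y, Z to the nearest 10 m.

WGS84: a = 6378137 m, e² = 0.006694380; N(φ) = a/√(1−e²sin²φ) = 6383759.837 m.
X = (N+h)·cosφ·cosλ = 5478490.429 m; Y = (N+h)·cosφ·sinλ = -139220.637 m; Z = (N(1−e²)+h)·sinφ = -3252093.808 m.

X 5478490 m, Y -139220 m, Z -3252090 m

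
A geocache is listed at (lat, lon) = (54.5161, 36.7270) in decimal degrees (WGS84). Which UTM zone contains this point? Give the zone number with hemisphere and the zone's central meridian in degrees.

Zone 37N, central meridian 39°

UTM zone = ⌊(λ + 180)/6⌋ + 1; 36.7270° ∈ [36°, 42°) → zone 37.
Hemisphere: N (φ ≥ 0).
Central meridian λ₀ = 6×37 − 183 = 39°.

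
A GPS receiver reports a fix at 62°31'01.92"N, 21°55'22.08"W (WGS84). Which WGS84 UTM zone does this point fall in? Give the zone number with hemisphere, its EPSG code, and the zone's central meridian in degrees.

UTM zone = ⌊(λ + 180)/6⌋ + 1; -21.9228° ∈ [-24°, -18°) → zone 27.
Hemisphere: N (φ ≥ 0).
Central meridian λ₀ = 6×27 − 183 = -21°.
EPSG code: 32627.

Zone 27N (EPSG:32627), central meridian -21°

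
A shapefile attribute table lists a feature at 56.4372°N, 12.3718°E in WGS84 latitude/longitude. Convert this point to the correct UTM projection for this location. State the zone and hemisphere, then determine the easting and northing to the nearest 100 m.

Zone 33N: E 338000 m, N 6257800 m

Longitude 12.3718° lies in the 6° band [12°, 18°), giving zone 33; latitude is north of the equator, so 33N.
Zone 33 central meridian λ₀ = 6×33 − 183 = 15°; Δλ = -2.6282°.
Transverse Mercator on WGS84 with k₀ = 0.9996 gives E = 337962.232 m, N = 6257838.174 m.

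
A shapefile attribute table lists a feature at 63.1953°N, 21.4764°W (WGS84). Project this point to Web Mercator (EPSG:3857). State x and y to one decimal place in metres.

x -2390741.9 m, y 9148299.9 m

Web Mercator is spherical with R = a = 6378137 m.
x = R·λ = 6378137 × -0.374833891 = -2390741.912 m.
y = R·ln tan(π/4 + φ/2) = 6378137 × 1.434321636 = 9148299.898 m.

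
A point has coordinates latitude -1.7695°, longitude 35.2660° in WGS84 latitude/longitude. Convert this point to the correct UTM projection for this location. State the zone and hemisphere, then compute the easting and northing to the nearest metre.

Longitude 35.2660° lies in the 6° band [30°, 36°), giving zone 36; latitude is south of the equator, so 36S.
Zone 36 central meridian λ₀ = 6×36 − 183 = 33°; Δλ = +2.2660°.
Transverse Mercator on WGS84 with k₀ = 0.9996 gives E = 752095.675 m, N = 9804262.465 m.

Zone 36S: E 752096 m, N 9804262 m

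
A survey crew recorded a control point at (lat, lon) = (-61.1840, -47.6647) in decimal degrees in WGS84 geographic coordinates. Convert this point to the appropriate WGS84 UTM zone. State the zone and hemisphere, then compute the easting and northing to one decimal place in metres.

Longitude -47.6647° lies in the 6° band [-48°, -42°), giving zone 23; latitude is south of the equator, so 23S.
Zone 23 central meridian λ₀ = 6×23 − 183 = -45°; Δλ = -2.6647°.
Transverse Mercator on WGS84 with k₀ = 0.9996 gives E = 356739.533 m, N = 3213797.994 m.

Zone 23S: E 356739.5 m, N 3213798.0 m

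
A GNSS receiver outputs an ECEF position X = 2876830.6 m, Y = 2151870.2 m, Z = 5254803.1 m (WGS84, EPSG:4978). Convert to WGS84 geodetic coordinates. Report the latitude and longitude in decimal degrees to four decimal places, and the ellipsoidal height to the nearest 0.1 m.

λ = atan2(Y, X) = 36.79650025°; p = √(X²+Y²) = 3592589.5 m.
Bowring's method on WGS84 (a = 6378137 m, b = 6356752.314 m) gives φ = 55.81949942°, h = 1964.495 m.

lat 55.8195°, lon 36.7965°, h 1964.5 m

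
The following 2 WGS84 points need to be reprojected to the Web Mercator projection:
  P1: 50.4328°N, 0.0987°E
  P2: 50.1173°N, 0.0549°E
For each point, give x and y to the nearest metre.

P1: x 10987 m, y 6521569 m; P2: x 6111 m, y 6466615 m

Web Mercator: x = R·λ, y = R·ln tan(π/4+φ/2), R = 6378137 m.
P1 (50.4328°, 0.0987°) → (10987.234, 6521569.311) m.
P2 (50.1173°, 0.0549°) → (6111.440, 6466614.971) m.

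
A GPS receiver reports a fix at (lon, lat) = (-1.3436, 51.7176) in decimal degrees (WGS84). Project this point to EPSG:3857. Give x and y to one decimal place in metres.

Web Mercator is spherical with R = a = 6378137 m.
x = R·λ = 6378137 × -0.023450244 = -149568.868 m.
y = R·ln tan(π/4 + φ/2) = 6378137 × 1.058181111 = 6749224.096 m.

x -149568.9 m, y 6749224.1 m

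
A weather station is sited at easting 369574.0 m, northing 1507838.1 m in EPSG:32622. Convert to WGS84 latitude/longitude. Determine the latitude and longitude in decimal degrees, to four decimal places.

lat 13.6364°, lon -52.2058°

Zone 22N: λ₀ = -51°, k₀ = 0.9996, false easting 500000 m.
Meridian distance M = (N − FN)/k₀ = 1508441.5 m.
Inverse transverse Mercator on WGS84 gives φ = 13.63639960°, λ = -52.20579982°.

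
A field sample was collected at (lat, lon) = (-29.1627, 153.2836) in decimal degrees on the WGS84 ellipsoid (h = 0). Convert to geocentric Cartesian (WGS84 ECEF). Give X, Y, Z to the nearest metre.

WGS84: a = 6378137 m, e² = 0.006694380; N(φ) = a/√(1−e²sin²φ) = 6383212.392 m.
X = (N+h)·cosφ·cosλ = -4979000.382 m; Y = (N+h)·cosφ·sinλ = 2505962.228 m; Z = (N(1−e²)+h)·sinφ = -3089660.956 m.

X -4979000 m, Y 2505962 m, Z -3089661 m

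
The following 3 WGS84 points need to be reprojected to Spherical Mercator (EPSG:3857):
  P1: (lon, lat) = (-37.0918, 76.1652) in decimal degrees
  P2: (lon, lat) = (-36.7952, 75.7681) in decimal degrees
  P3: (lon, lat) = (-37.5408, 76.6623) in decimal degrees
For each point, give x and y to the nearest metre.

P1: x -4129040 m, y 13453479 m; P2: x -4096023 m, y 13271168 m; P3: x -4179023 m, y 13689073 m

Web Mercator: x = R·λ, y = R·ln tan(π/4+φ/2), R = 6378137 m.
P1 (76.1652°, -37.0918°) → (-4129040.289, 13453479.030) m.
P2 (75.7681°, -36.7952°) → (-4096022.928, 13271168.398) m.
P3 (76.6623°, -37.5408°) → (-4179022.740, 13689072.692) m.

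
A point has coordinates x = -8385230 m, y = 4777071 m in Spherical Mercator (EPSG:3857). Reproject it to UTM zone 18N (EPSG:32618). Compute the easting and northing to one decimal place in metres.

Web Mercator inverse (R = 6378137 m) → φ = 39.38569761°, λ = -75.32580270°.
UTM 18N forward: E = 471941.949 m, N = 4359629.902 m.

E 471941.9 m, N 4359629.9 m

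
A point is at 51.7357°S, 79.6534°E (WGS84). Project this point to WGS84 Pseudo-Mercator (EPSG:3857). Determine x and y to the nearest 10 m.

x 8866980 m, y -6752480 m

Web Mercator is spherical with R = a = 6378137 m.
x = R·λ = 6378137 × 1.390214090 = 8866975.928 m.
y = R·ln tan(π/4 + φ/2) = 6378137 × -1.058691117 = -6752476.982 m.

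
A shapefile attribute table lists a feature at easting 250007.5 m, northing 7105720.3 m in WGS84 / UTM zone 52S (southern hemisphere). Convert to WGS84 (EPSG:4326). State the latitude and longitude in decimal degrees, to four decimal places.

lat -26.1462°, lon 126.4994°

Zone 52S: λ₀ = 129°, k₀ = 0.9996, false easting 500000 m, false northing 10000000 m.
Meridian distance M = (N − FN)/k₀ = -2895437.9 m.
Inverse transverse Mercator on WGS84 gives φ = -26.14620012°, λ = 126.49940021°.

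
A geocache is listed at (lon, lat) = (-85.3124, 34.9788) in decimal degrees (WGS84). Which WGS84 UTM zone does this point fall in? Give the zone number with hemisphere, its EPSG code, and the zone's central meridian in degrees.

Zone 16N (EPSG:32616), central meridian -87°

UTM zone = ⌊(λ + 180)/6⌋ + 1; -85.3124° ∈ [-90°, -84°) → zone 16.
Hemisphere: N (φ ≥ 0).
Central meridian λ₀ = 6×16 − 183 = -87°.
EPSG code: 32616.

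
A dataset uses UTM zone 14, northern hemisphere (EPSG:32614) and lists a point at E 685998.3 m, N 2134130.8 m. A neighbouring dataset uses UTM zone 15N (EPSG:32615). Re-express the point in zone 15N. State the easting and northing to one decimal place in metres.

E 55268.9 m, N 2138612.1 m

UTM 14N → geographic: φ = 19.29239963°, λ = -97.22989992°.
UTM 15N (λ₀ = -93°) forward: E = 55268.916 m, N = 2138612.059 m.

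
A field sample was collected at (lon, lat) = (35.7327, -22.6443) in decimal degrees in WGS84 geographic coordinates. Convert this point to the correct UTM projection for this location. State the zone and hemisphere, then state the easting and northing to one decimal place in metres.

Longitude 35.7327° lies in the 6° band [30°, 36°), giving zone 36; latitude is south of the equator, so 36S.
Zone 36 central meridian λ₀ = 6×36 − 183 = 33°; Δλ = +2.7327°.
Transverse Mercator on WGS84 with k₀ = 0.9996 gives E = 780855.111 m, N = 7493275.253 m.

Zone 36S: E 780855.1 m, N 7493275.3 m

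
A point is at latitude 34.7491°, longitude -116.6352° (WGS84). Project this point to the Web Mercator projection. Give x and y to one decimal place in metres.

x -12983771.1 m, y 4129836.9 m

Web Mercator is spherical with R = a = 6378137 m.
x = R·λ = 6378137 × -2.035668264 = -12983771.073 m.
y = R·ln tan(π/4 + φ/2) = 6378137 × 0.647498932 = 4129836.895 m.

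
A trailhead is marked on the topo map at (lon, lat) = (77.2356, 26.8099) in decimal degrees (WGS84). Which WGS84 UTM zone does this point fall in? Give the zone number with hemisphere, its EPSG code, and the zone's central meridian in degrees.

UTM zone = ⌊(λ + 180)/6⌋ + 1; 77.2356° ∈ [72°, 78°) → zone 43.
Hemisphere: N (φ ≥ 0).
Central meridian λ₀ = 6×43 − 183 = 75°.
EPSG code: 32643.

Zone 43N (EPSG:32643), central meridian 75°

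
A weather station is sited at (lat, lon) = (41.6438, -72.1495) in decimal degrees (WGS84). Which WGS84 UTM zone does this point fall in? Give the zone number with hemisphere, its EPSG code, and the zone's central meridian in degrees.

UTM zone = ⌊(λ + 180)/6⌋ + 1; -72.1495° ∈ [-78°, -72°) → zone 18.
Hemisphere: N (φ ≥ 0).
Central meridian λ₀ = 6×18 − 183 = -75°.
EPSG code: 32618.

Zone 18N (EPSG:32618), central meridian -75°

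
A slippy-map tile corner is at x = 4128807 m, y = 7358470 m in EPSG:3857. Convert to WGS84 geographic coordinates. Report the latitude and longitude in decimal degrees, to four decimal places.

lat 54.9825°, lon 37.0897°

R = 6378137 m. λ = x/R = 37.08970433°.
φ = 2·arctan(exp(y/R)) − 90° = 2·arctan(3.16991) − 90° = 54.98249763°.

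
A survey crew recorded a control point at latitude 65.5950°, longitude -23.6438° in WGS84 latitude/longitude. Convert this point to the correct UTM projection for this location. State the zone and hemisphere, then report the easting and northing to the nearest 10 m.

Longitude -23.6438° lies in the 6° band [-24°, -18°), giving zone 27; latitude is north of the equator, so 27N.
Zone 27 central meridian λ₀ = 6×27 − 183 = -21°; Δλ = -2.6438°.
Transverse Mercator on WGS84 with k₀ = 0.9996 gives E = 378135.616 m, N = 7277329.780 m.

Zone 27N: E 378140 m, N 7277330 m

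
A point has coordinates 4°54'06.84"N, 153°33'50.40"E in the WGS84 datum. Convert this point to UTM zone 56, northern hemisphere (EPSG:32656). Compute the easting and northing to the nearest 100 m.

E 562500 m, N 541800 m

Zone 56 central meridian λ₀ = 6×56 − 183 = 153°; Δλ = +0.5640°.
Transverse Mercator on WGS84 with k₀ = 0.9996 gives E = 562532.066 m, N = 541846.788 m.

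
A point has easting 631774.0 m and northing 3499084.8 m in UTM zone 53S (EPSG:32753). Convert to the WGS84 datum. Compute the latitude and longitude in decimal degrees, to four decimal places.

lat -58.6285°, lon 137.2695°

Zone 53S: λ₀ = 135°, k₀ = 0.9996, false easting 500000 m, false northing 10000000 m.
Meridian distance M = (N − FN)/k₀ = -6503516.6 m.
Inverse transverse Mercator on WGS84 gives φ = -58.62849997°, λ = 137.26950060°.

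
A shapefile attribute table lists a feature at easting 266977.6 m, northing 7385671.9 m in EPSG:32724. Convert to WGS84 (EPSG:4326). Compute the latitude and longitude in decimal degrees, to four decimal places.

Zone 24S: λ₀ = -39°, k₀ = 0.9996, false easting 500000 m, false northing 10000000 m.
Meridian distance M = (N − FN)/k₀ = -2615374.2 m.
Inverse transverse Mercator on WGS84 gives φ = -23.62280031°, λ = -41.28400035°.

lat -23.6228°, lon -41.2840°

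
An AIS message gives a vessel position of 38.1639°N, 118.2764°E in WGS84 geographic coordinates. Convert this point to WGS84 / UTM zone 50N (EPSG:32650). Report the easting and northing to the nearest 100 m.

Zone 50 central meridian λ₀ = 6×50 − 183 = 117°; Δλ = +1.2764°.
Transverse Mercator on WGS84 with k₀ = 0.9996 gives E = 611816.845 m, N = 4224769.998 m.

E 611800 m, N 4224800 m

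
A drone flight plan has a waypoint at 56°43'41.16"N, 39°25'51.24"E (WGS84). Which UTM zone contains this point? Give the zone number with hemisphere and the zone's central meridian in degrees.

Zone 37N, central meridian 39°

UTM zone = ⌊(λ + 180)/6⌋ + 1; 39.4309° ∈ [36°, 42°) → zone 37.
Hemisphere: N (φ ≥ 0).
Central meridian λ₀ = 6×37 − 183 = 39°.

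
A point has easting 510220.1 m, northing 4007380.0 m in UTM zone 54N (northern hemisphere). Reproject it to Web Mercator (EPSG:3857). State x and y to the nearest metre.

Unproject from UTM 54N (λ₀ = 141°) → φ = 36.21119978°, λ = 141.11369979°.
Web Mercator (R = 6378137 m): x = 15708705.204 m, y = 4329721.186 m.

x 15708705 m, y 4329721 m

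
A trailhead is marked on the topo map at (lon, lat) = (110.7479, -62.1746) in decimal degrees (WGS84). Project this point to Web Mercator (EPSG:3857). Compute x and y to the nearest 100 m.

x 12328400 m, y -8900700 m

Web Mercator is spherical with R = a = 6378137 m.
x = R·λ = 6378137 × 1.932915495 = 12328399.834 m.
y = R·ln tan(π/4 + φ/2) = 6378137 × -1.395495662 = -8900662.513 m.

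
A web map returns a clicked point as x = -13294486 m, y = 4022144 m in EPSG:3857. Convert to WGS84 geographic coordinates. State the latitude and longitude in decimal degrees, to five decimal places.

lat 33.95040°, lon -119.42640°

R = 6378137 m. λ = x/R = -119.42639968°.
φ = 2·arctan(exp(y/R)) − 90° = 2·arctan(1.87876) − 90° = 33.95040074°.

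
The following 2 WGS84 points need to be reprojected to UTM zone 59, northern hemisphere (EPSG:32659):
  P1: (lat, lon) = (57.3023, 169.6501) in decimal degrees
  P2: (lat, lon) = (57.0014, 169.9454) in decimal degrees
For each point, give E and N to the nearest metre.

UTM zone 59N: λ₀ = 171°, k₀ = 0.9996.
P1 (57.3023°, 169.6501°) → (418665.634, 6351843.716) m.
P2 (57.0014°, 169.9454°) → (435939.165, 6318036.239) m.

P1: E 418666 m, N 6351844 m; P2: E 435939 m, N 6318036 m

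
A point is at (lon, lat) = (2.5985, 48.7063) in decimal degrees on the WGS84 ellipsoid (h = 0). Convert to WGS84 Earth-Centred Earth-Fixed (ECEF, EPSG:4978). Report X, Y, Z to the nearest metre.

X 4212694 m, Y 191187 m, Z 4769068 m

WGS84: a = 6378137 m, e² = 0.006694380; N(φ) = a/√(1−e²sin²φ) = 6390222.829 m.
X = (N+h)·cosφ·cosλ = 4212693.700 m; Y = (N+h)·cosφ·sinλ = 191186.786 m; Z = (N(1−e²)+h)·sinφ = 4769067.815 m.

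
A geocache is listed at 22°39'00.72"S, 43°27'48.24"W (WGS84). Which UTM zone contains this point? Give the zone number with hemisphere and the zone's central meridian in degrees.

Zone 23S, central meridian -45°

UTM zone = ⌊(λ + 180)/6⌋ + 1; -43.4634° ∈ [-48°, -42°) → zone 23.
Hemisphere: S (φ < 0).
Central meridian λ₀ = 6×23 − 183 = -45°.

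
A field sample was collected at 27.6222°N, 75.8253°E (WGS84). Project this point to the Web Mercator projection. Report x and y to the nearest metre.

x 8440834 m, y 3201425 m

Web Mercator is spherical with R = a = 6378137 m.
x = R·λ = 6378137 × 1.323401141 = 8440833.785 m.
y = R·ln tan(π/4 + φ/2) = 6378137 × 0.501937292 = 3201424.814 m.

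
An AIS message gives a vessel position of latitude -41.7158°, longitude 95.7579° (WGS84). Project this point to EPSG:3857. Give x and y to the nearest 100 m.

Web Mercator is spherical with R = a = 6378137 m.
x = R·λ = 6378137 × 1.671290640 = 10659720.667 m.
y = R·ln tan(π/4 + φ/2) = 6378137 × -0.802507421 = -5118502.274 m.

x 10659700 m, y -5118500 m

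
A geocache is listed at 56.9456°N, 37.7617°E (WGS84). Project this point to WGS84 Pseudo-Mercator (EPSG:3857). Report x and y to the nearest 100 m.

Web Mercator is spherical with R = a = 6378137 m.
x = R·λ = 6378137 × 0.659065996 = 4203613.215 m.
y = R·ln tan(π/4 + φ/2) = 6378137 × 1.214932809 = 7749007.904 m.

x 4203600 m, y 7749000 m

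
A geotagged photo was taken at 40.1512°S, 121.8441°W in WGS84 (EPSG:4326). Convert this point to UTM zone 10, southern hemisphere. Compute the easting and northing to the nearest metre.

Zone 10 central meridian λ₀ = 6×10 − 183 = -123°; Δλ = +1.1559°.
Transverse Mercator on WGS84 with k₀ = 0.9996 gives E = 598450.450 m, N = 5554820.447 m.

E 598450 m, N 5554820 m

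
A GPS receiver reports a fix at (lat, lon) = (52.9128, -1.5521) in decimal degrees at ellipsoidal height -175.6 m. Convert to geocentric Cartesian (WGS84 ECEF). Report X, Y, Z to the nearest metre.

X 3852905 m, Y -104398 m, Z 5064557 m

WGS84: a = 6378137 m, e² = 0.006694380; N(φ) = a/√(1−e²sin²φ) = 6391766.000 m.
X = (N+h)·cosφ·cosλ = 3852905.305 m; Y = (N+h)·cosφ·sinλ = -104397.873 m; Z = (N(1−e²)+h)·sinφ = 5064557.461 m.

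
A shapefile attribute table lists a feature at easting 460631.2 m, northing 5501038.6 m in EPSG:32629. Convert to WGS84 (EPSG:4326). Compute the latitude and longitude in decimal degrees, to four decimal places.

lat 49.6606°, lon -9.5455°

Zone 29N: λ₀ = -9°, k₀ = 0.9996, false easting 500000 m.
Meridian distance M = (N − FN)/k₀ = 5503239.9 m.
Inverse transverse Mercator on WGS84 gives φ = 49.66059982°, λ = -9.54549970°.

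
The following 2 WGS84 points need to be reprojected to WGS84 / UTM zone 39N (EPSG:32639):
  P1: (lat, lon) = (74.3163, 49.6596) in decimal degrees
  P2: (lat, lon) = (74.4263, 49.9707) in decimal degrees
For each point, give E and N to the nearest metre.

P1: E 459557 m, N 8247782 m; P2: E 469155 m, N 8259865 m

UTM zone 39N: λ₀ = 51°, k₀ = 0.9996.
P1 (74.3163°, 49.6596°) → (459557.462, 8247781.655) m.
P2 (74.4263°, 49.9707°) → (469155.288, 8259865.491) m.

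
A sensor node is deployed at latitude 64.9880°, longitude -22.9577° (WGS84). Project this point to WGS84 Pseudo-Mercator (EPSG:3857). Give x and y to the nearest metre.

x -2555639 m, y 9605211 m

Web Mercator is spherical with R = a = 6378137 m.
x = R·λ = 6378137 × -0.400687454 = -2555639.474 m.
y = R·ln tan(π/4 + φ/2) = 6378137 × 1.505958772 = 9605211.367 m.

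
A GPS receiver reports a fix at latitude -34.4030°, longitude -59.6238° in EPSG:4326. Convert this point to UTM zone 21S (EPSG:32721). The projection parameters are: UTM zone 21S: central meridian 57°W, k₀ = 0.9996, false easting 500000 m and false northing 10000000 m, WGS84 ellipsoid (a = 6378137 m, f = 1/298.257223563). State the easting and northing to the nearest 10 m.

E 258820 m, N 6190040 m

Zone 21 central meridian λ₀ = 6×21 − 183 = -57°; Δλ = -2.6238°.
Transverse Mercator on WGS84 with k₀ = 0.9996 gives E = 258817.279 m, N = 6190037.226 m.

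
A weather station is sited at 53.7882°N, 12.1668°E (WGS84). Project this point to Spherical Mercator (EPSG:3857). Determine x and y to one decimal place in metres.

Web Mercator is spherical with R = a = 6378137 m.
x = R·λ = 6378137 × 0.212350719 = 1354401.981 m.
y = R·ln tan(π/4 + φ/2) = 6378137 × 1.117904102 = 7130145.518 m.

x 1354402.0 m, y 7130145.5 m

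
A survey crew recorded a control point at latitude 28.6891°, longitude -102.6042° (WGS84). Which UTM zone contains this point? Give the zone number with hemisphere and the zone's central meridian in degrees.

UTM zone = ⌊(λ + 180)/6⌋ + 1; -102.6042° ∈ [-108°, -102°) → zone 13.
Hemisphere: N (φ ≥ 0).
Central meridian λ₀ = 6×13 − 183 = -105°.

Zone 13N, central meridian -105°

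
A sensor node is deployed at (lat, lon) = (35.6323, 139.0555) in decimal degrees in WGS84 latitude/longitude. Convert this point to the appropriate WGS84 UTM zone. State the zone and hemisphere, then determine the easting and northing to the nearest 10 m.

Longitude 139.0555° lies in the 6° band [138°, 144°), giving zone 54; latitude is north of the equator, so 54N.
Zone 54 central meridian λ₀ = 6×54 − 183 = 141°; Δλ = -1.9445°.
Transverse Mercator on WGS84 with k₀ = 0.9996 gives E = 323925.956 m, N = 3944907.424 m.

Zone 54N: E 323930 m, N 3944910 m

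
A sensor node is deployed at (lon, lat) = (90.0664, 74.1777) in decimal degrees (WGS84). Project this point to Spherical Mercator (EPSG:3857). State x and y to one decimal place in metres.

x 10026145.8 m, y 12587702.6 m

Web Mercator is spherical with R = a = 6378137 m.
x = R·λ = 6378137 × 1.571955225 = 10026145.786 m.
y = R·ln tan(π/4 + φ/2) = 6378137 × 1.973570427 = 12587702.565 m.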